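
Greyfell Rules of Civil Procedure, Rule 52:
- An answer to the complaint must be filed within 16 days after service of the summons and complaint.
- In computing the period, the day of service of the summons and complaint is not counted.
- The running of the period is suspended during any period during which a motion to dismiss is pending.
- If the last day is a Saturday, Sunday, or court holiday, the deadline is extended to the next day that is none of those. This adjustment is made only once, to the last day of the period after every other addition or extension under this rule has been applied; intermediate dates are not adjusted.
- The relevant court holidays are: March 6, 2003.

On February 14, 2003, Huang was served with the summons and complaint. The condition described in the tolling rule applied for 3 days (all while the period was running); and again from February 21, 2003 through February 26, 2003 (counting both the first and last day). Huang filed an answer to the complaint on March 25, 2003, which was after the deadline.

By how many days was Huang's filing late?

16 days after February 14, 2003 is March 2, 2003.
Tolling adds 3 days: March 2, 2003 + 3 days = March 5, 2003.
From February 21, 2003 through February 26, 2003 inclusive is 6 days; tolling adds 6 days: March 5, 2003 + 6 days = March 11, 2003.
March 11, 2003 is a Tuesday and not a court holiday, so no extension applies.
The deadline is March 11, 2003; from March 11, 2003 to March 25, 2003 is 14 days.

14 days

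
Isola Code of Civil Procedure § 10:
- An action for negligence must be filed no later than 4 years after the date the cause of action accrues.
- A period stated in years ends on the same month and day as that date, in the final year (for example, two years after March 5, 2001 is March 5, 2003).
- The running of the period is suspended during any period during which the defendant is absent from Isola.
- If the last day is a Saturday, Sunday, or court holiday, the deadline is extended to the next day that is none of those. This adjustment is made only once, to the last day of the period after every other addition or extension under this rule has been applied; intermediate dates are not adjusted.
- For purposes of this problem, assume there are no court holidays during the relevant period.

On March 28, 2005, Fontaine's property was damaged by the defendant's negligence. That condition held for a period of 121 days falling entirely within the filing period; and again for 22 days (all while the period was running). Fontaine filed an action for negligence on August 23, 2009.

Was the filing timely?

No

4 years after March 28, 2005 is March 28, 2009.
Tolling adds 121 days: March 28, 2009 + 121 days = July 27, 2009.
Tolling adds 22 days: July 27, 2009 + 22 days = August 18, 2009.
August 18, 2009 is a Tuesday and not a court holiday, so no extension applies.
The deadline is August 18, 2009; the filing on August 23, 2009 is after that date.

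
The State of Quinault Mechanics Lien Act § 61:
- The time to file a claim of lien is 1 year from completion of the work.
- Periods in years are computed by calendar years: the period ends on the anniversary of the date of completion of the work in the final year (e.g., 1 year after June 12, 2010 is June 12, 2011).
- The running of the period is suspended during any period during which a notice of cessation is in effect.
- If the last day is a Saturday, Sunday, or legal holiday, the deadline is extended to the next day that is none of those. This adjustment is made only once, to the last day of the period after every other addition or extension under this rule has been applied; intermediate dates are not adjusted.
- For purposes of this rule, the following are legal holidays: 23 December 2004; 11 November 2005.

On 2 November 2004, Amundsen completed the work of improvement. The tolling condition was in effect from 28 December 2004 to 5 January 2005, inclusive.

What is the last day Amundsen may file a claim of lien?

1 year after 2 November 2004 is November 2, 2005.
From December 28, 2004 through January 5, 2005 inclusive is 9 days; tolling adds 9 days: November 2, 2005 + 9 days = November 11, 2005.
November 11, 2005 is a listed holiday; November 12, 2005 is Saturday; November 13, 2005 is Sunday. The next qualifying day is November 14, 2005.

November 14, 2005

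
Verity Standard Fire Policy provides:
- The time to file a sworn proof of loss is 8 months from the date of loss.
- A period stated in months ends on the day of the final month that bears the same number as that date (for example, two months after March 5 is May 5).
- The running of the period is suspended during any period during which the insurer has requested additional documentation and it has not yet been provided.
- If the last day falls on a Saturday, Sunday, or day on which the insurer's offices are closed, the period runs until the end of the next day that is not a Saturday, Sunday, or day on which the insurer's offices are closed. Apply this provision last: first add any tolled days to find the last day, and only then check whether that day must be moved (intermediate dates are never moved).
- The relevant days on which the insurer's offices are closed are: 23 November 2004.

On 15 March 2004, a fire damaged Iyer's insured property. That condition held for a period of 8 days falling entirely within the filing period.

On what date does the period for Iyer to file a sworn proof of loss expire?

8 months after 15 March 2004 is November 15, 2004.
Tolling adds 8 days: November 15, 2004 + 8 days = November 23, 2004.
November 23, 2004 is a listed holiday. The next qualifying day is November 24, 2004.

November 24, 2004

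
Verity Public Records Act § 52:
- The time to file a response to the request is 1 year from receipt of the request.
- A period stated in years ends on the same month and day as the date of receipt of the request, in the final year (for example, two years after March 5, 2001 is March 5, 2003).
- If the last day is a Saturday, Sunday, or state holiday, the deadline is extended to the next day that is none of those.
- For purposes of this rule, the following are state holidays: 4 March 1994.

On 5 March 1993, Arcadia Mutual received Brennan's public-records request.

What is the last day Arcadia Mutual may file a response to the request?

1 year after 5 March 1993 is March 5, 1994.
March 5, 1994 is Saturday; March 6, 1994 is Sunday. The next qualifying day is March 7, 1994.

March 7, 1994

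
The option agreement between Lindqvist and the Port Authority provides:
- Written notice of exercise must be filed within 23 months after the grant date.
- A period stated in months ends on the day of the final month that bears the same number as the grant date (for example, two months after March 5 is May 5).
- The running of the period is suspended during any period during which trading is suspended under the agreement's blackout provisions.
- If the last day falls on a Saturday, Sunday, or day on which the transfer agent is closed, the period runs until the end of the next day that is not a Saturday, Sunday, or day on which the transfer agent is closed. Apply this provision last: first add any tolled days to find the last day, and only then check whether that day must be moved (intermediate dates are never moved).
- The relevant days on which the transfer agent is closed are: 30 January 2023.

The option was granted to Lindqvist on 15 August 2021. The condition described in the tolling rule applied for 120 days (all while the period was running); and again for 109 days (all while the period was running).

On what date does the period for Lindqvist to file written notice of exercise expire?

23 months after 15 August 2021 is July 15, 2023.
Tolling adds 120 days: July 15, 2023 + 120 days = November 12, 2023.
Tolling adds 109 days: November 12, 2023 + 109 days = February 29, 2024.
February 29, 2024 is a Thursday and not a day on which the transfer agent is closed, so no extension applies.

February 29, 2024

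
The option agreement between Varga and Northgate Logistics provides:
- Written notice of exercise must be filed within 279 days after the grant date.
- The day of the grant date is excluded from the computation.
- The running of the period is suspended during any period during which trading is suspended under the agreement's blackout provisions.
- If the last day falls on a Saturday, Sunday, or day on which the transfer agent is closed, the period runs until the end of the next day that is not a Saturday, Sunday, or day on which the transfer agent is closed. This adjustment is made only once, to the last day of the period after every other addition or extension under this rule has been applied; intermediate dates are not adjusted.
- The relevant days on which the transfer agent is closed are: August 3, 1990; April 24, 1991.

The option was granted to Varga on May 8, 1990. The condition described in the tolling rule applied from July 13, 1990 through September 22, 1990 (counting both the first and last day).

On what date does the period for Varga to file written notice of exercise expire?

279 days after May 8, 1990 is February 11, 1991.
From July 13, 1990 through September 22, 1990 inclusive is 72 days; tolling adds 72 days: February 11, 1991 + 72 days = April 24, 1991.
April 24, 1991 is a listed holiday. The next qualifying day is April 25, 1991.

April 25, 1991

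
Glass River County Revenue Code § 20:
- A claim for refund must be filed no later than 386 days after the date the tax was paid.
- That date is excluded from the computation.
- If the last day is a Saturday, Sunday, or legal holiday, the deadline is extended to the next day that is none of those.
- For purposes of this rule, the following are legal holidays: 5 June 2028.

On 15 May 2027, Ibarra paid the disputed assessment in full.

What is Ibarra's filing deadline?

June 6, 2028

386 days after 15 May 2027 is June 4, 2028.
June 4, 2028 is Sunday; June 5, 2028 is a listed holiday. The next qualifying day is June 6, 2028.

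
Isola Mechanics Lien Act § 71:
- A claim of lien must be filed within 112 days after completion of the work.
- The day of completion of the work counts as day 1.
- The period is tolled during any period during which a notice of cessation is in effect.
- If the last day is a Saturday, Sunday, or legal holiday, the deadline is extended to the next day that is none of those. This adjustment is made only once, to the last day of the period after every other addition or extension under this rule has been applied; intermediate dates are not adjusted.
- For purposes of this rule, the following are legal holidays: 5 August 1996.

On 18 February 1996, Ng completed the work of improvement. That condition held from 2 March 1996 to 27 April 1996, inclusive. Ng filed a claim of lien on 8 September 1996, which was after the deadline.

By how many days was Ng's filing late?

33 days

Counting 18 February 1996 as day 1, day 112 is June 8, 1996.
From March 2, 1996 through April 27, 1996 inclusive is 57 days; tolling adds 57 days: June 8, 1996 + 57 days = August 4, 1996.
August 4, 1996 is Sunday; August 5, 1996 is a listed holiday. The next qualifying day is August 6, 1996.
The deadline is August 6, 1996; from August 6, 1996 to September 8, 1996 is 33 days.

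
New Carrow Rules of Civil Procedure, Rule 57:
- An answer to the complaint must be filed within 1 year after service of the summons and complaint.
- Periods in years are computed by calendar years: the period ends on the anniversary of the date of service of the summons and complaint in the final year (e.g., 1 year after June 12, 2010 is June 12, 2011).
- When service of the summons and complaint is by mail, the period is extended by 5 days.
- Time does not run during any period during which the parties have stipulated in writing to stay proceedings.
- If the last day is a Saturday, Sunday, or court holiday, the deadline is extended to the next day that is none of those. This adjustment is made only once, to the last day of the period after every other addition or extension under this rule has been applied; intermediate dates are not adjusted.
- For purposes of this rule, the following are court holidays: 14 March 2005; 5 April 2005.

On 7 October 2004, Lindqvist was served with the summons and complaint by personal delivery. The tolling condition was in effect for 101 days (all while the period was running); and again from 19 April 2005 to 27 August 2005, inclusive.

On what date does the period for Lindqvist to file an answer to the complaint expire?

1 year after 7 October 2004 is October 7, 2005.
Service was not by mail, so no mail extension applies.
Tolling adds 101 days: October 7, 2005 + 101 days = January 16, 2006.
From April 19, 2005 through August 27, 2005 inclusive is 131 days; tolling adds 131 days: January 16, 2006 + 131 days = May 27, 2006.
May 27, 2006 is Saturday; May 28, 2006 is Sunday. The next qualifying day is May 29, 2006.

May 29, 2006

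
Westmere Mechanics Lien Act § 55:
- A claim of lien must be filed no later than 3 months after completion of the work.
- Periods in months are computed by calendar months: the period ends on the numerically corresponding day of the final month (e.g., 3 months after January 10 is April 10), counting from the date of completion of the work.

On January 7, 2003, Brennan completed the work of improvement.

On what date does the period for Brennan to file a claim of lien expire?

3 months after January 7, 2003 is April 7, 2003.

April 7, 2003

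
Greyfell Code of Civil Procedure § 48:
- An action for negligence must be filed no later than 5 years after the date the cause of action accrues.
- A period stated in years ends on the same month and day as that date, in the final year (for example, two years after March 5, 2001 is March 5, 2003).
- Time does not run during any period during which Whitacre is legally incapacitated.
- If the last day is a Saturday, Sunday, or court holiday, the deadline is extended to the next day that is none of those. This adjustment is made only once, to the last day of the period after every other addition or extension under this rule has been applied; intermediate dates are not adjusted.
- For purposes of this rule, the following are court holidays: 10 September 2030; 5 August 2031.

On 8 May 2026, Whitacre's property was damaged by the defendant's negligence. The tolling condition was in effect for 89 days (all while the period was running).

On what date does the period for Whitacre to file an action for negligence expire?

August 6, 2031

5 years after 8 May 2026 is May 8, 2031.
Tolling adds 89 days: May 8, 2031 + 89 days = August 5, 2031.
August 5, 2031 is a listed holiday. The next qualifying day is August 6, 2031.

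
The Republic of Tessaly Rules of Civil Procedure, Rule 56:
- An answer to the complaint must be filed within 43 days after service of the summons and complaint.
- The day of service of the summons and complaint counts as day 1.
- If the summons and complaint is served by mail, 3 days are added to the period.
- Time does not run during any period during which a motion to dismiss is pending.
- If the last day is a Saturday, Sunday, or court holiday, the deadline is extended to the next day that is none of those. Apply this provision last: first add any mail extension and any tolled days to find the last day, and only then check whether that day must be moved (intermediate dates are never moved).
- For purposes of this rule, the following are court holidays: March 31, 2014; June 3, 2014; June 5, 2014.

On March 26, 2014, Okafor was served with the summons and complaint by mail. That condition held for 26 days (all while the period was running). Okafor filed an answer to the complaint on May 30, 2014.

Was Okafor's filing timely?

Counting March 26, 2014 as day 1, day 43 is May 7, 2014.
Service was by mail, adding 3 days: May 7, 2014 + 3 days = May 10, 2014.
Tolling adds 26 days: May 10, 2014 + 26 days = June 5, 2014.
June 5, 2014 is a listed holiday. The next qualifying day is June 6, 2014.
The deadline is June 6, 2014; the filing on May 30, 2014 is on or before that date.

Yes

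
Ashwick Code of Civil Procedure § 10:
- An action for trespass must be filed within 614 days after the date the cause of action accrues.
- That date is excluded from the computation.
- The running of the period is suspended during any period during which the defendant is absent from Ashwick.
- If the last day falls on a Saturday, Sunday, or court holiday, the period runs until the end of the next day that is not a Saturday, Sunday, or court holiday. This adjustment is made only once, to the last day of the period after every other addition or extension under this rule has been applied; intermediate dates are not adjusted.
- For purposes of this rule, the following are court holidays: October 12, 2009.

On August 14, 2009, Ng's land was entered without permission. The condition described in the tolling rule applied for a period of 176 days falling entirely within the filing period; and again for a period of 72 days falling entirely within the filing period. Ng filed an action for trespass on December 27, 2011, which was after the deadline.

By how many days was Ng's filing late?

1 day

614 days after August 14, 2009 is April 20, 2011.
Tolling adds 176 days: April 20, 2011 + 176 days = October 13, 2011.
Tolling adds 72 days: October 13, 2011 + 72 days = December 24, 2011.
December 24, 2011 is Saturday; December 25, 2011 is Sunday. The next qualifying day is December 26, 2011.
The deadline is December 26, 2011; from December 26, 2011 to December 27, 2011 is 1 days.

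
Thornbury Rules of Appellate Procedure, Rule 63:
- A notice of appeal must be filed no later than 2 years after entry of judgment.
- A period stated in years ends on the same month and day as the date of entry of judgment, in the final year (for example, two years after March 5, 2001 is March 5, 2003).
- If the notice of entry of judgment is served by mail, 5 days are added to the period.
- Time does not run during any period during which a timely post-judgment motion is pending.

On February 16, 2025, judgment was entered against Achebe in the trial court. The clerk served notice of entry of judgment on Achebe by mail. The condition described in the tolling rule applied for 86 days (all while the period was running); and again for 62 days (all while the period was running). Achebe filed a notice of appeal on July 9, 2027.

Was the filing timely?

2 years after February 16, 2025 is February 16, 2027.
Service was by mail, adding 5 days: February 16, 2027 + 5 days = February 21, 2027.
Tolling adds 86 days: February 21, 2027 + 86 days = May 18, 2027.
Tolling adds 62 days: May 18, 2027 + 62 days = July 19, 2027.
The deadline is July 19, 2027; the filing on July 9, 2027 is on or before that date.

Yes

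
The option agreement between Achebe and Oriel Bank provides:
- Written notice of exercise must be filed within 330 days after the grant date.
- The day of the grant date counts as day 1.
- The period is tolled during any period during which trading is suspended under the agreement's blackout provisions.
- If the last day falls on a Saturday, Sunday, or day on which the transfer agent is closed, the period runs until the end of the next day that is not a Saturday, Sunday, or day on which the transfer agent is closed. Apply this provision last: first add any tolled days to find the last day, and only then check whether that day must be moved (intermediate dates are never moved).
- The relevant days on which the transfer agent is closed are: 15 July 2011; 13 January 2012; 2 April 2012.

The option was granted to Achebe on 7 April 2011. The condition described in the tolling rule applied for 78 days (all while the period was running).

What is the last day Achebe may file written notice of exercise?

Counting 7 April 2011 as day 1, day 330 is March 1, 2012.
Tolling adds 78 days: March 1, 2012 + 78 days = May 18, 2012.
May 18, 2012 is a Friday and not a day on which the transfer agent is closed, so no extension applies.

May 18, 2012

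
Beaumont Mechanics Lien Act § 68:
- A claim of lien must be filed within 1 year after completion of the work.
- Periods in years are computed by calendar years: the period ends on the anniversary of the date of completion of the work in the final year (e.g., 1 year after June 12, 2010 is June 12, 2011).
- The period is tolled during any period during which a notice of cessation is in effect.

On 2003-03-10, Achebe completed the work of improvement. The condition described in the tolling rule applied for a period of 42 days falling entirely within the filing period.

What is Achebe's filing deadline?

April 21, 2004

1 year after 2003-03-10 is March 10, 2004.
Tolling adds 42 days: March 10, 2004 + 42 days = April 21, 2004.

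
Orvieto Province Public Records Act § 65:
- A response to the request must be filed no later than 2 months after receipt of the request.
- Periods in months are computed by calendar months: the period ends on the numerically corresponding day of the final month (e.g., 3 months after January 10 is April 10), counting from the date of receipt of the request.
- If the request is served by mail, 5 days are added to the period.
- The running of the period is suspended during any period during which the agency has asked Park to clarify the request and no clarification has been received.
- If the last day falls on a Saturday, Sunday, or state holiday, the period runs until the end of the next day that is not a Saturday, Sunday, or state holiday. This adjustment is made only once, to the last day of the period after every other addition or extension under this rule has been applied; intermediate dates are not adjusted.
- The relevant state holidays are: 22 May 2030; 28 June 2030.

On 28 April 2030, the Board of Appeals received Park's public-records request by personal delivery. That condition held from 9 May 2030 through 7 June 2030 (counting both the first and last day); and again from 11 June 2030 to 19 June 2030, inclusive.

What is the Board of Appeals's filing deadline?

August 6, 2030

2 months after 28 April 2030 is June 28, 2030.
Service was not by mail, so no mail extension applies.
From May 9, 2030 through June 7, 2030 inclusive is 30 days; tolling adds 30 days: June 28, 2030 + 30 days = July 28, 2030.
From June 11, 2030 through June 19, 2030 inclusive is 9 days; tolling adds 9 days: July 28, 2030 + 9 days = August 6, 2030.
August 6, 2030 is a Tuesday and not a state holiday, so no extension applies.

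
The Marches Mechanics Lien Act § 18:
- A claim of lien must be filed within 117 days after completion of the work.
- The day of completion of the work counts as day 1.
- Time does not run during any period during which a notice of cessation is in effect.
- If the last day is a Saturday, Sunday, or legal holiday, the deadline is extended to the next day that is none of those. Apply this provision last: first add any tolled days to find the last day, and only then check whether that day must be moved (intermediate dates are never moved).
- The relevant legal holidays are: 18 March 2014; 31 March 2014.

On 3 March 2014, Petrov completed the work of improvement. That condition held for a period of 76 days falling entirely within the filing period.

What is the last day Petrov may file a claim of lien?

Counting 3 March 2014 as day 1, day 117 is June 27, 2014.
Tolling adds 76 days: June 27, 2014 + 76 days = September 11, 2014.
September 11, 2014 is a Thursday and not a legal holiday, so no extension applies.

September 11, 2014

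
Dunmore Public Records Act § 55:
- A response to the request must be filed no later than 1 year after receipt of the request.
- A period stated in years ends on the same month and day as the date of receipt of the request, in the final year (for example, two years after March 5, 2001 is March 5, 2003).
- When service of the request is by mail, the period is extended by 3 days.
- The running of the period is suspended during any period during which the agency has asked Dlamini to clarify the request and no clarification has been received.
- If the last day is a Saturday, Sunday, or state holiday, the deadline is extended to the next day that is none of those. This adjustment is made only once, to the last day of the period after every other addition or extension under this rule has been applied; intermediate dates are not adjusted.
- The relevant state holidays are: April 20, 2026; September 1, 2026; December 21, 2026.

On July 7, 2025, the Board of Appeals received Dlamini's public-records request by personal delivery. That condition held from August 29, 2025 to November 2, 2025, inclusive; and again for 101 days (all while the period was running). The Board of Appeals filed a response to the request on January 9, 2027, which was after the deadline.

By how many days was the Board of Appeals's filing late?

1 year after July 7, 2025 is July 7, 2026.
Service was not by mail, so no mail extension applies.
From August 29, 2025 through November 2, 2025 inclusive is 66 days; tolling adds 66 days: July 7, 2026 + 66 days = September 11, 2026.
Tolling adds 101 days: September 11, 2026 + 101 days = December 21, 2026.
December 21, 2026 is a listed holiday. The next qualifying day is December 22, 2026.
The deadline is December 22, 2026; from December 22, 2026 to January 9, 2027 is 18 days.

18 days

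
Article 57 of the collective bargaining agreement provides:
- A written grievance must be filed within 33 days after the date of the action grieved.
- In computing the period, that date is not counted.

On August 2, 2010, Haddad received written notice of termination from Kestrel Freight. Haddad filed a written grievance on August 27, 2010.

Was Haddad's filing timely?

Yes

33 days after August 2, 2010 is September 4, 2010.
The deadline is September 4, 2010; the filing on August 27, 2010 is on or before that date.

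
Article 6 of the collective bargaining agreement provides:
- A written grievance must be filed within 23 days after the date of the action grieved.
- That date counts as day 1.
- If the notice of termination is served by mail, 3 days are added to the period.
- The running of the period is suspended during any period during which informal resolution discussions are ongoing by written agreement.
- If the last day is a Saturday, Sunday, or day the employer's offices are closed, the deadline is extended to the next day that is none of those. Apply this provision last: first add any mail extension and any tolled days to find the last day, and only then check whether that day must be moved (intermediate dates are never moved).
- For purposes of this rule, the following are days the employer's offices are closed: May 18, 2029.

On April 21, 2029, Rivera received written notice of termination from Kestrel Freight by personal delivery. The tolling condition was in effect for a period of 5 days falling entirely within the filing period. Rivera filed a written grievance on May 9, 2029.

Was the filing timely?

Counting April 21, 2029 as day 1, day 23 is May 13, 2029.
Service was not by mail, so no mail extension applies.
Tolling adds 5 days: May 13, 2029 + 5 days = May 18, 2029.
May 18, 2029 is a listed holiday; May 19, 2029 is Saturday; May 20, 2029 is Sunday. The next qualifying day is May 21, 2029.
The deadline is May 21, 2029; the filing on May 9, 2029 is on or before that date.

Yes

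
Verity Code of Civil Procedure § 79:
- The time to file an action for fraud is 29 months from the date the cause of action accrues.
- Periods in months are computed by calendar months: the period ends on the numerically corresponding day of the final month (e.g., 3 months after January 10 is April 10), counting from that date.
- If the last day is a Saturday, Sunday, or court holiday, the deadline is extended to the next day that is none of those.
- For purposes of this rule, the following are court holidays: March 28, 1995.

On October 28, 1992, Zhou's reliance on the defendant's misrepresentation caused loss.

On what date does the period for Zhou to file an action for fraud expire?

March 29, 1995

29 months after October 28, 1992 is March 28, 1995.
March 28, 1995 is a listed holiday. The next qualifying day is March 29, 1995.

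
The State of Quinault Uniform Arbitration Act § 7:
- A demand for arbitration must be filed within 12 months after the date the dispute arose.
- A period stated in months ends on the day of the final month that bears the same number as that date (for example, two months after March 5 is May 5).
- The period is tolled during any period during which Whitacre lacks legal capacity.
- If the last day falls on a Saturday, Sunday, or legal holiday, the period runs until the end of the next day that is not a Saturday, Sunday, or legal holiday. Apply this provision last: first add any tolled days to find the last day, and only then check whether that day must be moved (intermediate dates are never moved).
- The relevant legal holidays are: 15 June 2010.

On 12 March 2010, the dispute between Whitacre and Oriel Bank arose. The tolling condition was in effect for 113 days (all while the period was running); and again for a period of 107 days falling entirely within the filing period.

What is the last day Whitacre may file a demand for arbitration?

12 months after 12 March 2010 is March 12, 2011.
Tolling adds 113 days: March 12, 2011 + 113 days = July 3, 2011.
Tolling adds 107 days: July 3, 2011 + 107 days = October 18, 2011.
October 18, 2011 is a Tuesday and not a legal holiday, so no extension applies.

October 18, 2011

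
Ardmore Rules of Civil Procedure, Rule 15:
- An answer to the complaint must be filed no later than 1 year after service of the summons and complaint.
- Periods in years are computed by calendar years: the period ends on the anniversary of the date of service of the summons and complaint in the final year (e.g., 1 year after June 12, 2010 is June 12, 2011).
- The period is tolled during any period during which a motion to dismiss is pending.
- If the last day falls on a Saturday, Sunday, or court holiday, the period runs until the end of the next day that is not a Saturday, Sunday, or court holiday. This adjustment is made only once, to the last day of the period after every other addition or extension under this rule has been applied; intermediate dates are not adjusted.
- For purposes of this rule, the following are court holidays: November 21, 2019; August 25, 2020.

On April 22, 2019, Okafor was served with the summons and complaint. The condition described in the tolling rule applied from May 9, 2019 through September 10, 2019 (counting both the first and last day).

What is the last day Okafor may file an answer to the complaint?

August 26, 2020

1 year after April 22, 2019 is April 22, 2020.
From May 9, 2019 through September 10, 2019 inclusive is 125 days; tolling adds 125 days: April 22, 2020 + 125 days = August 25, 2020.
August 25, 2020 is a listed holiday. The next qualifying day is August 26, 2020.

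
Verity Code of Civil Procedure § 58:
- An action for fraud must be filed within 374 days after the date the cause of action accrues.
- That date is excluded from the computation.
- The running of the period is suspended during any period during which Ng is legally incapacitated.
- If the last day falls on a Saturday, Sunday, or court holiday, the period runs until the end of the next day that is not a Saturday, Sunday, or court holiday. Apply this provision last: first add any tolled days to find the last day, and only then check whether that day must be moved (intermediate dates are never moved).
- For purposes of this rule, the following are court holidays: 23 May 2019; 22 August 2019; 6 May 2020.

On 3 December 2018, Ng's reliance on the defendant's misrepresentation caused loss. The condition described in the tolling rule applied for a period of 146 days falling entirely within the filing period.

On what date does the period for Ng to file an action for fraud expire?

374 days after 3 December 2018 is December 12, 2019.
Tolling adds 146 days: December 12, 2019 + 146 days = May 6, 2020.
May 6, 2020 is a listed holiday. The next qualifying day is May 7, 2020.

May 7, 2020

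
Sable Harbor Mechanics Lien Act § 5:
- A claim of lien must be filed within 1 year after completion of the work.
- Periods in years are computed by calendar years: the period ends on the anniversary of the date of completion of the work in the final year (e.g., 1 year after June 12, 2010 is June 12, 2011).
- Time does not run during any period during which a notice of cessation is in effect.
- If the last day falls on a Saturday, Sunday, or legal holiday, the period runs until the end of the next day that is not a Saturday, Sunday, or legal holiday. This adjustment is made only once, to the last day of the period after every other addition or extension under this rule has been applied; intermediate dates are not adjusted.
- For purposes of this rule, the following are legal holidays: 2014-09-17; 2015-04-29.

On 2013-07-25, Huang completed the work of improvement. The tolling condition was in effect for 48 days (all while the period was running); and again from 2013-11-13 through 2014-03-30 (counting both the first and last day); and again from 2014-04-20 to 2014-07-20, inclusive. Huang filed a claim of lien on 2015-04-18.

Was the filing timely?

1 year after 2013-07-25 is July 25, 2014.
Tolling adds 48 days: July 25, 2014 + 48 days = September 11, 2014.
From November 13, 2013 through March 30, 2014 inclusive is 138 days; tolling adds 138 days: September 11, 2014 + 138 days = January 27, 2015.
From April 20, 2014 through July 20, 2014 inclusive is 92 days; tolling adds 92 days: January 27, 2015 + 92 days = April 29, 2015.
April 29, 2015 is a listed holiday. The next qualifying day is April 30, 2015.
The deadline is April 30, 2015; the filing on April 18, 2015 is on or before that date.

Yes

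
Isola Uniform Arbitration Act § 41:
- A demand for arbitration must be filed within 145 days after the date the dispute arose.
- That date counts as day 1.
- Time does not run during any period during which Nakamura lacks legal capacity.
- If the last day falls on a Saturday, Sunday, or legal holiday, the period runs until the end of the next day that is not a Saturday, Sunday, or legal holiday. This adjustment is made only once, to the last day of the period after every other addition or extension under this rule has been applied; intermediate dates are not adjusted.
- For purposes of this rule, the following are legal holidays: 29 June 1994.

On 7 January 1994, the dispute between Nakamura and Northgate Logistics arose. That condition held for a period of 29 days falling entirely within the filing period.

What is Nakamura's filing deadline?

Counting 7 January 1994 as day 1, day 145 is May 31, 1994.
Tolling adds 29 days: May 31, 1994 + 29 days = June 29, 1994.
June 29, 1994 is a listed holiday. The next qualifying day is June 30, 1994.

June 30, 1994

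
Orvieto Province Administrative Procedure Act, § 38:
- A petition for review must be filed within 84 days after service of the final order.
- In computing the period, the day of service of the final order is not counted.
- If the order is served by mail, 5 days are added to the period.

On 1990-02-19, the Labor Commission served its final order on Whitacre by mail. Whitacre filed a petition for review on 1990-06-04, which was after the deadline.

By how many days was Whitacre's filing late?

84 days after 1990-02-19 is May 14, 1990.
Service was by mail, adding 5 days: May 14, 1990 + 5 days = May 19, 1990.
The deadline is May 19, 1990; from May 19, 1990 to June 4, 1990 is 16 days.

16 days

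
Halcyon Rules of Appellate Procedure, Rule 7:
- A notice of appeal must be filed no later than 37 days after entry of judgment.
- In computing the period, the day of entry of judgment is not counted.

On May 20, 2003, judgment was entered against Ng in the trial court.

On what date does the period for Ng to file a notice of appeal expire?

37 days after May 20, 2003 is June 26, 2003.

June 26, 2003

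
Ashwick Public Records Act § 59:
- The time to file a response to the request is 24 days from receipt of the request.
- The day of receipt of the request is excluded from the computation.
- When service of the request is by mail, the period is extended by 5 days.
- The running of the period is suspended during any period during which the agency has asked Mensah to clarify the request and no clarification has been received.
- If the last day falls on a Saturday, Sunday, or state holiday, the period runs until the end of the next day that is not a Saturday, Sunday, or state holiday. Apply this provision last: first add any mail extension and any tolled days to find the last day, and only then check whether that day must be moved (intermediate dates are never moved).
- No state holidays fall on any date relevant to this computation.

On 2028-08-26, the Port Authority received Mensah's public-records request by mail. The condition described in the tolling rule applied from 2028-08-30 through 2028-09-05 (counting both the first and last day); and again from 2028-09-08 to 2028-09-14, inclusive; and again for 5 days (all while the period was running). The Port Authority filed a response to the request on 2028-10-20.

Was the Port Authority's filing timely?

No

24 days after 2028-08-26 is September 19, 2028.
Service was by mail, adding 5 days: September 19, 2028 + 5 days = September 24, 2028.
From August 30, 2028 through September 5, 2028 inclusive is 7 days; tolling adds 7 days: September 24, 2028 + 7 days = October 1, 2028.
From September 8, 2028 through September 14, 2028 inclusive is 7 days; tolling adds 7 days: October 1, 2028 + 7 days = October 8, 2028.
Tolling adds 5 days: October 8, 2028 + 5 days = October 13, 2028.
October 13, 2028 is a Friday and not a state holiday, so no extension applies.
The deadline is October 13, 2028; the filing on October 20, 2028 is after that date.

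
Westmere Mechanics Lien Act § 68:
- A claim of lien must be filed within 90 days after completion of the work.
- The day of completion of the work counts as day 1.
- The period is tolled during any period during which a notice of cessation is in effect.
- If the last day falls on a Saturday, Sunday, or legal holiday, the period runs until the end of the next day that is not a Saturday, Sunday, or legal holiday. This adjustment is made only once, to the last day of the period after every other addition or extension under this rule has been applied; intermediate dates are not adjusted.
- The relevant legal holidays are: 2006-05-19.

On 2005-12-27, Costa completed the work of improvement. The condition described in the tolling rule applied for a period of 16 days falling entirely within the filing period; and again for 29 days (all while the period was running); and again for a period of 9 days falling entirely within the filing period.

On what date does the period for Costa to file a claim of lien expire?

Counting 2005-12-27 as day 1, day 90 is March 26, 2006.
Tolling adds 16 days: March 26, 2006 + 16 days = April 11, 2006.
Tolling adds 29 days: April 11, 2006 + 29 days = May 10, 2006.
Tolling adds 9 days: May 10, 2006 + 9 days = May 19, 2006.
May 19, 2006 is a listed holiday; May 20, 2006 is Saturday; May 21, 2006 is Sunday. The next qualifying day is May 22, 2006.

May 22, 2006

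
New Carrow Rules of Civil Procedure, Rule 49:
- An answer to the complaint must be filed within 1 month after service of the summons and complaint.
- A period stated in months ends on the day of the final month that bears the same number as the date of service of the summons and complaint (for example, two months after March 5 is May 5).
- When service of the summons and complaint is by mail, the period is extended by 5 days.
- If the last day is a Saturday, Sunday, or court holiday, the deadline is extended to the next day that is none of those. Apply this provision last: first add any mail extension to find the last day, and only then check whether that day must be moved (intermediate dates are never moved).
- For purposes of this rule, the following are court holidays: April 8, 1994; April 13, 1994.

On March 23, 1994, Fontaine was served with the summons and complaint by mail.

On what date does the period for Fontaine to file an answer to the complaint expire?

1 month after March 23, 1994 is April 23, 1994.
Service was by mail, adding 5 days: April 23, 1994 + 5 days = April 28, 1994.
April 28, 1994 is a Thursday and not a court holiday, so no extension applies.

April 28, 1994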